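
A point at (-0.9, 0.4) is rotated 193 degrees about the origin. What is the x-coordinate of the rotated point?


x' = x*cos(theta) - y*sin(theta)
cos(193 deg) = -0.9744, sin(193 deg) = -0.225
x' = -0.9 * -0.9744 - 0.4 * -0.225
= 0.8769 - -0.09
= 0.9669


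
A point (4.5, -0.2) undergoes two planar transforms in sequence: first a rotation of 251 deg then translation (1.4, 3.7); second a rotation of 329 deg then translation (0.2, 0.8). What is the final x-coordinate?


After transform 1:
x1 = cos(251)*4.5 - sin(251)*-0.2 + 1.4 = -0.2542
y1 = sin(251)*4.5 + cos(251)*-0.2 + 3.7 = -0.4897
After transform 2:
x2 = cos(329)*-0.2542 - sin(329)*-0.4897 + 0.2
= -0.2701


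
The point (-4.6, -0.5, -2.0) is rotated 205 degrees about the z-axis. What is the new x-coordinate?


Rotation about z-axis: x' = x*cos(theta) - y*sin(theta)
= -4.6 * -0.9063 - -0.5 * -0.4226
= 3.9577


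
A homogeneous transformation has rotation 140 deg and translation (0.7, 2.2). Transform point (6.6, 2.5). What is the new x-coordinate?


x' = cos(theta)*px - sin(theta)*py + tx
= -0.766*6.6 - 0.6428*2.5 + 0.7
= -5.9629


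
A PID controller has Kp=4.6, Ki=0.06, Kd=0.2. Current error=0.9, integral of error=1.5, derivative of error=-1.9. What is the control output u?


u = Kp*e + Ki*int(e) + Kd*de/dt
= 4.6*0.9 + 0.06*1.5 + 0.2*(-1.9)
= 4.14 + 0.09 + -0.38
= 3.85


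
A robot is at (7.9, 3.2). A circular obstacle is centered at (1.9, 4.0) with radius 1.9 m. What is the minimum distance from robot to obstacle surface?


center_dist = sqrt((7.9-1.9)^2 + (3.2-4.0)^2)
= sqrt(36.0 + 0.64)
= 6.0531
min_dist = center_dist - radius = 6.0531 - 1.9 = 4.1531 m


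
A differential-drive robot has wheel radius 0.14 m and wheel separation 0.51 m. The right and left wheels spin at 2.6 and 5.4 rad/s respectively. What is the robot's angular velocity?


vR = r*wR = 0.14*2.6 = 0.364 m/s
vL = r*wL = 0.14*5.4 = 0.756 m/s
v = (vR+vL)/2 = 0.56 m/s
omega = (vR-vL)/L = -0.7686 rad/s
angular velocity = -0.7686 rad/s


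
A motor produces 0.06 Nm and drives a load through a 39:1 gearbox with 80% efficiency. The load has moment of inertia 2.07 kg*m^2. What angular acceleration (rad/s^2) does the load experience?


tau_out = tau_motor * N * eta
= 0.06 * 39 * 0.8 = 1.872 Nm
alpha = tau_out / I = 1.872 / 2.07
= 0.9043 rad/s^2


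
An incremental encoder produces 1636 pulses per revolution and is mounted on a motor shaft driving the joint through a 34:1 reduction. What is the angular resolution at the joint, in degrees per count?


counts per rev = 1636
effective counts at joint = 1636 * 34 = 55624
resolution = 360 / 55624
= 0.0065 deg/count


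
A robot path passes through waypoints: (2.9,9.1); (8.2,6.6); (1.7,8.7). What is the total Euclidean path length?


Segment lengths:
  seg1 = sqrt((5.3)^2 + (-2.5)^2) = 5.86
  seg2 = sqrt((-6.5)^2 + (2.1)^2) = 6.8308
Total = 12.6908


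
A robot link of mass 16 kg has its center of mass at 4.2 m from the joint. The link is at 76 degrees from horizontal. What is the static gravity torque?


tau = m*g*L*cos(angle)
= 16 * 9.81 * 4.2 * cos(76 deg)
= 16 * 9.81 * 4.2 * 0.2419
= 159.4827 Nm


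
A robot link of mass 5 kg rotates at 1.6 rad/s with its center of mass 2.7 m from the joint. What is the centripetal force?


F = m * omega^2 * r
= 5 * 1.6^2 * 2.7
= 5 * 2.56 * 2.7
= 34.56 N


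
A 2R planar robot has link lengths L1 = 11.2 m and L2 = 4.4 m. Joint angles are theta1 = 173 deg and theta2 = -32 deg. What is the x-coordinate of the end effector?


Convert angles to radians: theta1 = 3.0194, theta2 = -0.5585
x = L1*cos(theta1) + L2*cos(theta1+theta2)
x = -11.1165 + -3.4194
x = -14.536


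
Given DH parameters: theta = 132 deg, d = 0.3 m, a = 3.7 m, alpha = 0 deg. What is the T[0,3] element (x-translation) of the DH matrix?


T[0,3] = a * cos(theta)
= 3.7 * cos(132 deg)
= 3.7 * -0.6691
= -2.4758


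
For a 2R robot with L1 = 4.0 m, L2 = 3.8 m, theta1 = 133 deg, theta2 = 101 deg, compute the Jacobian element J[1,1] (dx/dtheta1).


J[1,1] = -L1*sin(t1) - L2*sin(t1+t2)
= -4.0*sin(133) - 3.8*sin(234)
= 0.1488


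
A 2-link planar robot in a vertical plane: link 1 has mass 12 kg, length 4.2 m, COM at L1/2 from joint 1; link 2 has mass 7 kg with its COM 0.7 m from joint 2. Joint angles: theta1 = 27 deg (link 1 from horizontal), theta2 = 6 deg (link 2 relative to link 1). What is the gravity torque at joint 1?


Horizontal distance from joint 1 to link-1 COM:
  x_c1 = (L1/2)*cos(t1) = 2.1 * 0.891 = 1.8711 m
Horizontal distance from joint 1 to link-2 COM:
  x_c2 = L1*cos(t1) + Lc2*cos(t1+t2)
       = 4.2*0.891 + 0.7*0.8387 = 4.3293 m
tau1 = m1*g*x_c1 + m2*g*x_c2
     = 12*9.81*1.8711 + 7*9.81*4.3293
     = 220.2675 + 297.2928
     = 517.5603 Nm


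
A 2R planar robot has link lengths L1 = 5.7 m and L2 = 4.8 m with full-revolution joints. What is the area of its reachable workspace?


r_max = L1 + L2 = 10.5 m
r_min = |L1 - L2| = 0.9 m
Area = pi*(r_max^2 - r_min^2)
= pi*(110.25 - 0.81)
= pi * 109.44
= 343.8159 m^2


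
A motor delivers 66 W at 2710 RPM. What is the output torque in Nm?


omega = 2710 * 2*pi/60 = 283.7905 rad/s
tau = P / omega = 66 / 283.7905
= 0.2326 Nm


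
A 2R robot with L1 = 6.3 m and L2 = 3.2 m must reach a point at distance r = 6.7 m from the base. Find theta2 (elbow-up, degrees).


cos(theta2) = (r^2 - L1^2 - L2^2) / (2*L1*L2)
cos(theta2) = (44.89 - 39.69 - 10.24) / 40.32
cos(theta2) = -0.125
theta2 = 97.1808 degrees


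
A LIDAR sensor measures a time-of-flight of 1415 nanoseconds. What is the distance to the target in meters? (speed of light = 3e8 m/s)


tof = 1415 ns = 1.415e-06 s
dist = c * tof / 2
= 3e8 * 1.415e-06 / 2
= 212.25 m


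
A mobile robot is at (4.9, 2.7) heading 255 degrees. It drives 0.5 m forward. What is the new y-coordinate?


y_new = y0 + d*sin(theta)
= 2.7 + 0.5*sin(255)
= 2.7 + -0.483
= 2.217


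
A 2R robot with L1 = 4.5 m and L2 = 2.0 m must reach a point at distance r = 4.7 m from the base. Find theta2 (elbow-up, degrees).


cos(theta2) = (r^2 - L1^2 - L2^2) / (2*L1*L2)
cos(theta2) = (22.09 - 20.25 - 4.0) / 18.0
cos(theta2) = -0.12
theta2 = 96.8921 degrees


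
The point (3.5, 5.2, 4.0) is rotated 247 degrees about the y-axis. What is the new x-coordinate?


Rotation about y-axis: x' = x*cos(theta) + z*sin(theta)
= 3.5 * -0.3907 + 4.0 * -0.9205
= -5.0496


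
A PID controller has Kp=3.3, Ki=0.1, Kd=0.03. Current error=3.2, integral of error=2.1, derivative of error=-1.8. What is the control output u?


u = Kp*e + Ki*int(e) + Kd*de/dt
= 3.3*3.2 + 0.1*2.1 + 0.03*(-1.8)
= 10.56 + 0.21 + -0.054
= 10.716


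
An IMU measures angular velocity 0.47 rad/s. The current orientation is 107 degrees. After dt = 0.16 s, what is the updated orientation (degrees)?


delta_theta = w * dt = 0.47 * 0.16 = 0.0752 rad
= 4.3086 deg
theta_new = 107 + 4.3086 = 111.3086 deg


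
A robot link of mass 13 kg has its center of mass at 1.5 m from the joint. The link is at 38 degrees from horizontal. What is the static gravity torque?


tau = m*g*L*cos(angle)
= 13 * 9.81 * 1.5 * cos(38 deg)
= 13 * 9.81 * 1.5 * 0.788
= 150.7425 Nm


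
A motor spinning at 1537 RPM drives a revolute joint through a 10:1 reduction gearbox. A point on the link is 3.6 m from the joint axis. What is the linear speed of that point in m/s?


omega_motor = 1537 * 2*pi/60 = 160.9543 rad/s
omega_joint = omega_motor / 10 = 16.0954 rad/s
v = omega_joint * r = 16.0954 * 3.6
= 57.9435 m/s


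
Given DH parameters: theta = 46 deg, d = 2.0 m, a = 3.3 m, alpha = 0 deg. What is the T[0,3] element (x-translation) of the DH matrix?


T[0,3] = a * cos(theta)
= 3.3 * cos(46 deg)
= 3.3 * 0.6947
= 2.2924


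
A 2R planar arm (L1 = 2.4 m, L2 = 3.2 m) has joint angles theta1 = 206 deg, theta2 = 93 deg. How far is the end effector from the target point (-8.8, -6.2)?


End effector via forward kinematics:
x = L1*cos(t1) + L2*cos(t1+t2) = -0.6057
y = L1*sin(t1) + L2*sin(t1+t2) = -3.8509
Distance to target:
d = sqrt((-8.8 - -0.6057)^2 + (-6.2 - -3.8509)^2)
= sqrt(67.1463 + 5.5184)
= 8.5244 m


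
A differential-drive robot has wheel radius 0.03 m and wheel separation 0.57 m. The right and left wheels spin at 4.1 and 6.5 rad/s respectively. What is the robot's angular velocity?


vR = r*wR = 0.03*4.1 = 0.123 m/s
vL = r*wL = 0.03*6.5 = 0.195 m/s
v = (vR+vL)/2 = 0.159 m/s
omega = (vR-vL)/L = -0.1263 rad/s
angular velocity = -0.1263 rad/s


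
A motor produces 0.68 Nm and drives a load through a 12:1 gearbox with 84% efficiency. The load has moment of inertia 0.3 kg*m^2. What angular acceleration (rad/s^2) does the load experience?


tau_out = tau_motor * N * eta
= 0.68 * 12 * 0.84 = 6.8544 Nm
alpha = tau_out / I = 6.8544 / 0.3
= 22.848 rad/s^2


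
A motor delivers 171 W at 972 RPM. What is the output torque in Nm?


omega = 972 * 2*pi/60 = 101.7876 rad/s
tau = P / omega = 171 / 101.7876
= 1.68 Nm


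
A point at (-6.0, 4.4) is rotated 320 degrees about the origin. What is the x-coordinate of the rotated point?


x' = x*cos(theta) - y*sin(theta)
cos(320 deg) = 0.766, sin(320 deg) = -0.6428
x' = -6.0 * 0.766 - 4.4 * -0.6428
= -4.5963 - -2.8283
= -1.768


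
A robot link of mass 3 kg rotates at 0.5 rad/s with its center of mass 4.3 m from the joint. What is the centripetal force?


F = m * omega^2 * r
= 3 * 0.5^2 * 4.3
= 3 * 0.25 * 4.3
= 3.225 N


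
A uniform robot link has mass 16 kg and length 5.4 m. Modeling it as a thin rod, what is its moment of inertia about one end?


I = (1/3) * m * L^2
= (1/3) * 16 * 5.4^2
= 0.333333 * 16 * 29.16
= 155.52 kg*m^2


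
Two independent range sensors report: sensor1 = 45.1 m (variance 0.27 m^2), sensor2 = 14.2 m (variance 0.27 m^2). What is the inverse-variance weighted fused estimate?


w1 = (1/var1) / (1/var1 + 1/var2)
   = 3.7037 / (3.7037 + 3.7037) = 0.5
w2 = 1 - w1 = 0.5
fused = w1*s1 + w2*s2 = 22.55 + 7.1
= 29.65 m


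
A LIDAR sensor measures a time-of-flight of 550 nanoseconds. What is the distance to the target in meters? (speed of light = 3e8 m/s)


tof = 550 ns = 5.5e-07 s
dist = c * tof / 2
= 3e8 * 5.5e-07 / 2
= 82.5 m


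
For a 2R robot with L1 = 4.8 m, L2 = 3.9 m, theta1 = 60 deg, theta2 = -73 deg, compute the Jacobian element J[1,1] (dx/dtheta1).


J[1,1] = -L1*sin(t1) - L2*sin(t1+t2)
= -4.8*sin(60) - 3.9*sin(-13)
= -3.2796


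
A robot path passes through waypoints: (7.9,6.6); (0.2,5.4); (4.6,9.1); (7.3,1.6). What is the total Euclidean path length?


Segment lengths:
  seg1 = sqrt((-7.7)^2 + (-1.2)^2) = 7.7929
  seg2 = sqrt((4.4)^2 + (3.7)^2) = 5.7489
  seg3 = sqrt((2.7)^2 + (-7.5)^2) = 7.9712
Total = 21.5131


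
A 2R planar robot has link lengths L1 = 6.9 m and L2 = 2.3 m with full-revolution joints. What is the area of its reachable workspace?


r_max = L1 + L2 = 9.2 m
r_min = |L1 - L2| = 4.6 m
Area = pi*(r_max^2 - r_min^2)
= pi*(84.64 - 21.16)
= pi * 63.48
= 199.4283 m^2


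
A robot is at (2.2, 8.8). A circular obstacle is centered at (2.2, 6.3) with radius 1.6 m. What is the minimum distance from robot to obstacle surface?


center_dist = sqrt((2.2-2.2)^2 + (8.8-6.3)^2)
= sqrt(0.0 + 6.25)
= 2.5
min_dist = center_dist - radius = 2.5 - 1.6 = 0.9 m


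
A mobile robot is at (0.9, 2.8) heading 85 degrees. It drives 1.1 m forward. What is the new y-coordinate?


y_new = y0 + d*sin(theta)
= 2.8 + 1.1*sin(85)
= 2.8 + 1.0958
= 3.8958


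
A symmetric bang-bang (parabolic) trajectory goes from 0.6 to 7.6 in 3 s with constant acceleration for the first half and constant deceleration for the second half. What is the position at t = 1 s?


Symmetric rest-to-rest: each phase covers (pf-p0)/2 in time T/2. 0.5*a*(T/2)^2 = (pf-p0)/2 => a = 4*(pf-p0)/T^2
a = 4*(7.6-0.6)/3^2 = 3.1111
t = 1 is in the acceleration phase (t <= T/2).
p = p0 + 0.5*a*t^2 = 0.6 + 0.5*3.1111*1^2
= 2.1556


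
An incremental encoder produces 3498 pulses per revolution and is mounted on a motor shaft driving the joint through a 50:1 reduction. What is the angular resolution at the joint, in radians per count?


counts per rev = 3498
effective counts at joint = 3498 * 50 = 174900
resolution = 2*pi / 174900
= 3.5924e-05 rad/count


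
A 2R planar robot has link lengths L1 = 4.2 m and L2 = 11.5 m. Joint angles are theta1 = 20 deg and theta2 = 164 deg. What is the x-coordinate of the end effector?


Convert angles to radians: theta1 = 0.3491, theta2 = 2.8623
x = L1*cos(theta1) + L2*cos(theta1+theta2)
x = 3.9467 + -11.472
x = -7.5253


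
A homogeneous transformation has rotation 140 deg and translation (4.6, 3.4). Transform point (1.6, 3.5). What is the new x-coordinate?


x' = cos(theta)*px - sin(theta)*py + tx
= -0.766*1.6 - 0.6428*3.5 + 4.6
= 1.1246


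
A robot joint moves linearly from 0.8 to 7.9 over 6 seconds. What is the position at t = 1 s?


s = t/T = 1/6 = 0.1667
p(t) = p0 + (pf-p0)*s
= 0.8 + (7.9 - 0.8) * 0.1667
= 1.9833


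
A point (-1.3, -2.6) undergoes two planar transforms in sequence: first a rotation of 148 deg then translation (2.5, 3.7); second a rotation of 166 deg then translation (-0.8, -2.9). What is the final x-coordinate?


After transform 1:
x1 = cos(148)*-1.3 - sin(148)*-2.6 + 2.5 = 4.9803
y1 = sin(148)*-1.3 + cos(148)*-2.6 + 3.7 = 5.216
After transform 2:
x2 = cos(166)*4.9803 - sin(166)*5.216 + -0.8
= -6.8942


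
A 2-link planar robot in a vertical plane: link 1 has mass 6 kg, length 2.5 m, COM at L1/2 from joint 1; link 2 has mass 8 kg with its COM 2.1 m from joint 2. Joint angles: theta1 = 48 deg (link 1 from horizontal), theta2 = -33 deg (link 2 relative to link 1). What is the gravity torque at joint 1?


Horizontal distance from joint 1 to link-1 COM:
  x_c1 = (L1/2)*cos(t1) = 1.25 * 0.6691 = 0.8364 m
Horizontal distance from joint 1 to link-2 COM:
  x_c2 = L1*cos(t1) + Lc2*cos(t1+t2)
       = 2.5*0.6691 + 2.1*0.9659 = 3.7013 m
tau1 = m1*g*x_c1 + m2*g*x_c2
     = 6*9.81*0.8364 + 8*9.81*3.7013
     = 49.2313 + 290.4757
     = 339.707 Nm


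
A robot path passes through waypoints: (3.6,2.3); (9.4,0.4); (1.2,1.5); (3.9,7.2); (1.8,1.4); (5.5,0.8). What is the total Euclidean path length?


Segment lengths:
  seg1 = sqrt((5.8)^2 + (-1.9)^2) = 6.1033
  seg2 = sqrt((-8.2)^2 + (1.1)^2) = 8.2735
  seg3 = sqrt((2.7)^2 + (5.7)^2) = 6.3071
  seg4 = sqrt((-2.1)^2 + (-5.8)^2) = 6.1685
  seg5 = sqrt((3.7)^2 + (-0.6)^2) = 3.7483
Total = 30.6007


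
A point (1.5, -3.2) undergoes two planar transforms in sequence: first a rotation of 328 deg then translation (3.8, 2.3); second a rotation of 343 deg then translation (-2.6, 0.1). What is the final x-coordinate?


After transform 1:
x1 = cos(328)*1.5 - sin(328)*-3.2 + 3.8 = 3.3763
y1 = sin(328)*1.5 + cos(328)*-3.2 + 2.3 = -1.2086
After transform 2:
x2 = cos(343)*3.3763 - sin(343)*-1.2086 + -2.6
= 0.2754


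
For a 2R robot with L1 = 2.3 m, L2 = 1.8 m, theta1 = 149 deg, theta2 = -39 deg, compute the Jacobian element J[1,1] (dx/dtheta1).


J[1,1] = -L1*sin(t1) - L2*sin(t1+t2)
= -2.3*sin(149) - 1.8*sin(110)
= -2.876


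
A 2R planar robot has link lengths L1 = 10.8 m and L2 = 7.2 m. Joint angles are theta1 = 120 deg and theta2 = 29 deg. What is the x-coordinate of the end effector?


Convert angles to radians: theta1 = 2.0944, theta2 = 0.5061
x = L1*cos(theta1) + L2*cos(theta1+theta2)
x = -5.4 + -6.1716
x = -11.5716


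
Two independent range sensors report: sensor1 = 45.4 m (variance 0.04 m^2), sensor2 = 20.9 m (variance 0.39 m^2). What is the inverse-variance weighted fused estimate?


w1 = (1/var1) / (1/var1 + 1/var2)
   = 25.0 / (25.0 + 2.5641) = 0.907
w2 = 1 - w1 = 0.093
fused = w1*s1 + w2*s2 = 41.1767 + 1.9442
= 43.1209 m


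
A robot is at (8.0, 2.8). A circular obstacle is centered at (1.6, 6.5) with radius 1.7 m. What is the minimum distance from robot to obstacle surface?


center_dist = sqrt((8.0-1.6)^2 + (2.8-6.5)^2)
= sqrt(40.96 + 13.69)
= 7.3926
min_dist = center_dist - radius = 7.3926 - 1.7 = 5.6926 m


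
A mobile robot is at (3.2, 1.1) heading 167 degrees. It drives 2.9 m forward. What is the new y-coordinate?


y_new = y0 + d*sin(theta)
= 1.1 + 2.9*sin(167)
= 1.1 + 0.6524
= 1.7524


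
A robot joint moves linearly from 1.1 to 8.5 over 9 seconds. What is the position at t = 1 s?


s = t/T = 1/9 = 0.1111
p(t) = p0 + (pf-p0)*s
= 1.1 + (8.5 - 1.1) * 0.1111
= 1.9222


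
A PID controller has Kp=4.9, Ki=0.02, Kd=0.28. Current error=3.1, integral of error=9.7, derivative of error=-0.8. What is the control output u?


u = Kp*e + Ki*int(e) + Kd*de/dt
= 4.9*3.1 + 0.02*9.7 + 0.28*(-0.8)
= 15.19 + 0.194 + -0.224
= 15.16


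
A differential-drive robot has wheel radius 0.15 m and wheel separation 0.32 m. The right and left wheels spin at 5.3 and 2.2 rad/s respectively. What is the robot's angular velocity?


vR = r*wR = 0.15*5.3 = 0.795 m/s
vL = r*wL = 0.15*2.2 = 0.33 m/s
v = (vR+vL)/2 = 0.5625 m/s
omega = (vR-vL)/L = 1.4531 rad/s
angular velocity = 1.4531 rad/s


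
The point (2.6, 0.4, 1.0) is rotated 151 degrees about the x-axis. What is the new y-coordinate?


Rotation about x-axis: y' = y*cos(theta) - z*sin(theta)
= 0.4 * -0.8746 - 1.0 * 0.4848
= -0.8347


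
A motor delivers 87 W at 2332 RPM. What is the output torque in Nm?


omega = 2332 * 2*pi/60 = 244.2065 rad/s
tau = P / omega = 87 / 244.2065
= 0.3563 Nm


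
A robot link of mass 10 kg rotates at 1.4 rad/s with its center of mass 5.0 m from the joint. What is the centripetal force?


F = m * omega^2 * r
= 10 * 1.4^2 * 5.0
= 10 * 1.96 * 5.0
= 98.0 N


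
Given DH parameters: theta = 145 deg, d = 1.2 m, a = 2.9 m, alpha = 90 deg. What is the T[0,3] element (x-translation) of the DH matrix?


T[0,3] = a * cos(theta)
= 2.9 * cos(145 deg)
= 2.9 * -0.8192
= -2.3755


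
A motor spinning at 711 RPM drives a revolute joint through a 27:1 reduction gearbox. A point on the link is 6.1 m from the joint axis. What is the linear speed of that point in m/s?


omega_motor = 711 * 2*pi/60 = 74.4557 rad/s
omega_joint = omega_motor / 27 = 2.7576 rad/s
v = omega_joint * r = 2.7576 * 6.1
= 16.8215 m/s


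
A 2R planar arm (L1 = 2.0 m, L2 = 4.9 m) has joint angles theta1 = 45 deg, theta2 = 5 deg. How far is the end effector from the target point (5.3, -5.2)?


End effector via forward kinematics:
x = L1*cos(t1) + L2*cos(t1+t2) = 4.5639
y = L1*sin(t1) + L2*sin(t1+t2) = 5.1678
Distance to target:
d = sqrt((5.3 - 4.5639)^2 + (-5.2 - 5.1678)^2)
= sqrt(0.5419 + 107.4919)
= 10.3939 m


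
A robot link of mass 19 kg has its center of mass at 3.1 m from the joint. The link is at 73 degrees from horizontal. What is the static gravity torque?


tau = m*g*L*cos(angle)
= 19 * 9.81 * 3.1 * cos(73 deg)
= 19 * 9.81 * 3.1 * 0.2924
= 168.935 Nm


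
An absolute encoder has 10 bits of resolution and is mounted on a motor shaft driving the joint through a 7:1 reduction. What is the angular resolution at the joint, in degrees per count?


counts = 2^10 = 1024
effective counts at joint = 1024 * 7 = 7168
resolution = 360 / 7168
= 0.0502 deg/count


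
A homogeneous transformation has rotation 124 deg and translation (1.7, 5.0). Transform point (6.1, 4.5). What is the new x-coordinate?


x' = cos(theta)*px - sin(theta)*py + tx
= -0.5592*6.1 - 0.829*4.5 + 1.7
= -5.4417


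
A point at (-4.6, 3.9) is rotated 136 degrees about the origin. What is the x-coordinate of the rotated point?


x' = x*cos(theta) - y*sin(theta)
cos(136 deg) = -0.7193, sin(136 deg) = 0.6947
x' = -4.6 * -0.7193 - 3.9 * 0.6947
= 3.309 - 2.7092
= 0.5998


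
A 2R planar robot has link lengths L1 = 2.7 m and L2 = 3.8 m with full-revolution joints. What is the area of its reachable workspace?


r_max = L1 + L2 = 6.5 m
r_min = |L1 - L2| = 1.1 m
Area = pi*(r_max^2 - r_min^2)
= pi*(42.25 - 1.21)
= pi * 41.04
= 128.931 m^2


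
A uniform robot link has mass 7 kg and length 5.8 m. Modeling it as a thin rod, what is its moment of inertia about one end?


I = (1/3) * m * L^2
= (1/3) * 7 * 5.8^2
= 0.333333 * 7 * 33.64
= 78.4933 kg*m^2


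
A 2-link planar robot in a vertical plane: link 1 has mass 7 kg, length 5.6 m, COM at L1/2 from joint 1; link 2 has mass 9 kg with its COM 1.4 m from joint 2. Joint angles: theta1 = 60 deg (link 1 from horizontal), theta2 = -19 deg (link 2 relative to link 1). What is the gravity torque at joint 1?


Horizontal distance from joint 1 to link-1 COM:
  x_c1 = (L1/2)*cos(t1) = 2.8 * 0.5 = 1.4 m
Horizontal distance from joint 1 to link-2 COM:
  x_c2 = L1*cos(t1) + Lc2*cos(t1+t2)
       = 5.6*0.5 + 1.4*0.7547 = 3.8566 m
tau1 = m1*g*x_c1 + m2*g*x_c2
     = 7*9.81*1.4 + 9*9.81*3.8566
     = 96.138 + 340.4986
     = 436.6366 Nm


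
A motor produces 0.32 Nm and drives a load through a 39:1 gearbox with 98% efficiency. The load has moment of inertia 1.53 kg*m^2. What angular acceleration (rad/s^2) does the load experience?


tau_out = tau_motor * N * eta
= 0.32 * 39 * 0.98 = 12.2304 Nm
alpha = tau_out / I = 12.2304 / 1.53
= 7.9937 rad/s^2


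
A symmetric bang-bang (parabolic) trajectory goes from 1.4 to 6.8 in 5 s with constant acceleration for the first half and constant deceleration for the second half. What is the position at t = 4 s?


Symmetric rest-to-rest: each phase covers (pf-p0)/2 in time T/2. 0.5*a*(T/2)^2 = (pf-p0)/2 => a = 4*(pf-p0)/T^2
a = 4*(6.8-1.4)/5^2 = 0.864
t = 4 is in the deceleration phase (t > T/2).
p = pf - 0.5*a*(T-t)^2 = 6.8 - 0.5*0.864*1^2
= 6.368


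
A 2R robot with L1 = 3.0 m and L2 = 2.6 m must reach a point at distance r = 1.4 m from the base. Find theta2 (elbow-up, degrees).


cos(theta2) = (r^2 - L1^2 - L2^2) / (2*L1*L2)
cos(theta2) = (1.96 - 9.0 - 6.76) / 15.6
cos(theta2) = -0.884615
theta2 = 152.2042 degrees


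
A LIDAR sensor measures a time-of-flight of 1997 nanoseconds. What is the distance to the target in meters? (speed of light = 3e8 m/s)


tof = 1997 ns = 1.997e-06 s
dist = c * tof / 2
= 3e8 * 1.997e-06 / 2
= 299.55 m


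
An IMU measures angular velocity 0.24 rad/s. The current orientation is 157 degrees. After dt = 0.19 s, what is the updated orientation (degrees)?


delta_theta = w * dt = 0.24 * 0.19 = 0.0456 rad
= 2.6127 deg
theta_new = 157 + 2.6127 = 159.6127 deg


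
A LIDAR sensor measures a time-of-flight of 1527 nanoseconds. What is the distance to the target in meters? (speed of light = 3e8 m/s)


tof = 1527 ns = 1.527e-06 s
dist = c * tof / 2
= 3e8 * 1.527e-06 / 2
= 229.05 m


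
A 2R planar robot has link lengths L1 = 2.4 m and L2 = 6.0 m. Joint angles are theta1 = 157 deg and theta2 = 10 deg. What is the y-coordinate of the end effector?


Convert angles to radians: theta1 = 2.7402, theta2 = 0.1745
y = L1*sin(theta1) + L2*sin(theta1+theta2)
y = 0.9378 + 1.3497
y = 2.2875


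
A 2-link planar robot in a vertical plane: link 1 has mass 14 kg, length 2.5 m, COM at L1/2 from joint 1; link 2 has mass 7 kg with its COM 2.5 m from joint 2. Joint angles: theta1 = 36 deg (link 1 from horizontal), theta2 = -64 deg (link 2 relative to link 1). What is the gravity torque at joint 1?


Horizontal distance from joint 1 to link-1 COM:
  x_c1 = (L1/2)*cos(t1) = 1.25 * 0.809 = 1.0113 m
Horizontal distance from joint 1 to link-2 COM:
  x_c2 = L1*cos(t1) + Lc2*cos(t1+t2)
       = 2.5*0.809 + 2.5*0.8829 = 4.2299 m
tau1 = m1*g*x_c1 + m2*g*x_c2
     = 14*9.81*1.0113 + 7*9.81*4.2299
     = 138.888 + 290.468
     = 429.356 Nm


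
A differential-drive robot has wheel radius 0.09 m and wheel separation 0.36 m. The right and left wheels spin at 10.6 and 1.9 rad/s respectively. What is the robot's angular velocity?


vR = r*wR = 0.09*10.6 = 0.954 m/s
vL = r*wL = 0.09*1.9 = 0.171 m/s
v = (vR+vL)/2 = 0.5625 m/s
omega = (vR-vL)/L = 2.175 rad/s
angular velocity = 2.175 rad/s


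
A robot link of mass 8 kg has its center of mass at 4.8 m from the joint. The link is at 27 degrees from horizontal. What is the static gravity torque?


tau = m*g*L*cos(angle)
= 8 * 9.81 * 4.8 * cos(27 deg)
= 8 * 9.81 * 4.8 * 0.891
= 335.6457 Nm


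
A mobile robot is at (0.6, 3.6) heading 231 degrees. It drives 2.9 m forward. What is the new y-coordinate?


y_new = y0 + d*sin(theta)
= 3.6 + 2.9*sin(231)
= 3.6 + -2.2537
= 1.3463


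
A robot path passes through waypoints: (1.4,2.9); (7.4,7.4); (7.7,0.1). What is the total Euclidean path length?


Segment lengths:
  seg1 = sqrt((6.0)^2 + (4.5)^2) = 7.5
  seg2 = sqrt((0.3)^2 + (-7.3)^2) = 7.3062
Total = 14.8062


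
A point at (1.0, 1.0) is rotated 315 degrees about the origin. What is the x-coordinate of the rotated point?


x' = x*cos(theta) - y*sin(theta)
cos(315 deg) = 0.7071, sin(315 deg) = -0.7071
x' = 1.0 * 0.7071 - 1.0 * -0.7071
= 0.7071 - -0.7071
= 1.4142


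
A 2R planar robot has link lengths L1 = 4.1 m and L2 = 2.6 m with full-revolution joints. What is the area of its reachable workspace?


r_max = L1 + L2 = 6.7 m
r_min = |L1 - L2| = 1.5 m
Area = pi*(r_max^2 - r_min^2)
= pi*(44.89 - 2.25)
= pi * 42.64
= 133.9575 m^2


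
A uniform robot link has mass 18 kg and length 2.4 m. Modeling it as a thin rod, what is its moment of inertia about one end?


I = (1/3) * m * L^2
= (1/3) * 18 * 2.4^2
= 0.333333 * 18 * 5.76
= 34.56 kg*m^2


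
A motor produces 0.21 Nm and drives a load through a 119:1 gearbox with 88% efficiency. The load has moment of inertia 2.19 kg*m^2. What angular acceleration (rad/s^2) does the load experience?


tau_out = tau_motor * N * eta
= 0.21 * 119 * 0.88 = 21.9912 Nm
alpha = tau_out / I = 21.9912 / 2.19
= 10.0416 rad/s^2


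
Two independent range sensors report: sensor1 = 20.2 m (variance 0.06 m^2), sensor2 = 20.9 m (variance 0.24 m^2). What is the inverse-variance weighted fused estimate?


w1 = (1/var1) / (1/var1 + 1/var2)
   = 16.6667 / (16.6667 + 4.1667) = 0.8
w2 = 1 - w1 = 0.2
fused = w1*s1 + w2*s2 = 16.16 + 4.18
= 20.34 m


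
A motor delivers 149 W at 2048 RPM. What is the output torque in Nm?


omega = 2048 * 2*pi/60 = 214.4661 rad/s
tau = P / omega = 149 / 214.4661
= 0.6947 Nm


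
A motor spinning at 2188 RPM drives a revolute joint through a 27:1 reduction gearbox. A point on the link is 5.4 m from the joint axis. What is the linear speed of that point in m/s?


omega_motor = 2188 * 2*pi/60 = 229.1268 rad/s
omega_joint = omega_motor / 27 = 8.4862 rad/s
v = omega_joint * r = 8.4862 * 5.4
= 45.8254 m/s


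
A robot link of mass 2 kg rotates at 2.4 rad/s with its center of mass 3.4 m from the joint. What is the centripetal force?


F = m * omega^2 * r
= 2 * 2.4^2 * 3.4
= 2 * 5.76 * 3.4
= 39.168 N


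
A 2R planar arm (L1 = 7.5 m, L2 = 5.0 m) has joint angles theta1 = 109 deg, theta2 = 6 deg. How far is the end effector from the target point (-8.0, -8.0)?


End effector via forward kinematics:
x = L1*cos(t1) + L2*cos(t1+t2) = -4.5549
y = L1*sin(t1) + L2*sin(t1+t2) = 11.6229
Distance to target:
d = sqrt((-8.0 - -4.5549)^2 + (-8.0 - 11.6229)^2)
= sqrt(11.869 + 385.0593)
= 19.9231 m


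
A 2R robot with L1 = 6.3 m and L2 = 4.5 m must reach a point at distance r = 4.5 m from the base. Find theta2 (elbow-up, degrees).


cos(theta2) = (r^2 - L1^2 - L2^2) / (2*L1*L2)
cos(theta2) = (20.25 - 39.69 - 20.25) / 56.7
cos(theta2) = -0.7
theta2 = 134.427 degrees


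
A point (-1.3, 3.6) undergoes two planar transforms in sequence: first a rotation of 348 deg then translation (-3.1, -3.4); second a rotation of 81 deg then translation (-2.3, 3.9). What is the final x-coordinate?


After transform 1:
x1 = cos(348)*-1.3 - sin(348)*3.6 + -3.1 = -3.6231
y1 = sin(348)*-1.3 + cos(348)*3.6 + -3.4 = 0.3916
After transform 2:
x2 = cos(81)*-3.6231 - sin(81)*0.3916 + -2.3
= -3.2536


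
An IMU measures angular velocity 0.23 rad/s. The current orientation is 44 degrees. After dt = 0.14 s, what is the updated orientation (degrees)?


delta_theta = w * dt = 0.23 * 0.14 = 0.0322 rad
= 1.8449 deg
theta_new = 44 + 1.8449 = 45.8449 deg


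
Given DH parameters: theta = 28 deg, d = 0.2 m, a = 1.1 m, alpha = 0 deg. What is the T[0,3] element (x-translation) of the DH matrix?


T[0,3] = a * cos(theta)
= 1.1 * cos(28 deg)
= 1.1 * 0.8829
= 0.9712


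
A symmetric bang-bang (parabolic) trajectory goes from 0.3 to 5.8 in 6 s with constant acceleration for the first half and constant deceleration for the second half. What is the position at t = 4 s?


Symmetric rest-to-rest: each phase covers (pf-p0)/2 in time T/2. 0.5*a*(T/2)^2 = (pf-p0)/2 => a = 4*(pf-p0)/T^2
a = 4*(5.8-0.3)/6^2 = 0.6111
t = 4 is in the deceleration phase (t > T/2).
p = pf - 0.5*a*(T-t)^2 = 5.8 - 0.5*0.6111*2^2
= 4.5778


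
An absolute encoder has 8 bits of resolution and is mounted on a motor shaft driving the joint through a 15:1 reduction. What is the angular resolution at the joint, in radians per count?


counts = 2^8 = 256
effective counts at joint = 256 * 15 = 3840
resolution = 2*pi / 3840
= 0.0016 rad/count


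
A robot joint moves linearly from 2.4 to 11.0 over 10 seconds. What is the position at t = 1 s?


s = t/T = 1/10 = 0.1
p(t) = p0 + (pf-p0)*s
= 2.4 + (11.0 - 2.4) * 0.1
= 3.26


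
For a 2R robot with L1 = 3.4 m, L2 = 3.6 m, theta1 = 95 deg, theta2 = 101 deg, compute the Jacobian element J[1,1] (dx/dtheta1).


J[1,1] = -L1*sin(t1) - L2*sin(t1+t2)
= -3.4*sin(95) - 3.6*sin(196)
= -2.3948


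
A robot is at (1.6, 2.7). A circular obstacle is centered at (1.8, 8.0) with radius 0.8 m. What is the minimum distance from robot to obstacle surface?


center_dist = sqrt((1.6-1.8)^2 + (2.7-8.0)^2)
= sqrt(0.04 + 28.09)
= 5.3038
min_dist = center_dist - radius = 5.3038 - 0.8 = 4.5038 m


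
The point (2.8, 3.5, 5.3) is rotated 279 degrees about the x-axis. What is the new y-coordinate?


Rotation about x-axis: y' = y*cos(theta) - z*sin(theta)
= 3.5 * 0.1564 - 5.3 * -0.9877
= 5.7823


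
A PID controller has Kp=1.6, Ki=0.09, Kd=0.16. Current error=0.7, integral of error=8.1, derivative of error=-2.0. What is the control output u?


u = Kp*e + Ki*int(e) + Kd*de/dt
= 1.6*0.7 + 0.09*8.1 + 0.16*(-2.0)
= 1.12 + 0.729 + -0.32
= 1.529


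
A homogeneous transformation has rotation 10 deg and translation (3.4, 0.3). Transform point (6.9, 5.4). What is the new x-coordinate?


x' = cos(theta)*px - sin(theta)*py + tx
= 0.9848*6.9 - 0.1736*5.4 + 3.4
= 9.2575


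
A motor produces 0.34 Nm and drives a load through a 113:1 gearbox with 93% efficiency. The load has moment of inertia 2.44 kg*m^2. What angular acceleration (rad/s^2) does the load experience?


tau_out = tau_motor * N * eta
= 0.34 * 113 * 0.93 = 35.7306 Nm
alpha = tau_out / I = 35.7306 / 2.44
= 14.6437 rad/s^2


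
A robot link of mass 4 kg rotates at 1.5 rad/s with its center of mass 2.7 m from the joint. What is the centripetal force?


F = m * omega^2 * r
= 4 * 1.5^2 * 2.7
= 4 * 2.25 * 2.7
= 24.3 N


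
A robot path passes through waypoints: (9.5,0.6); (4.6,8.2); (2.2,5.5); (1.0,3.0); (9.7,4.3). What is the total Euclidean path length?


Segment lengths:
  seg1 = sqrt((-4.9)^2 + (7.6)^2) = 9.0427
  seg2 = sqrt((-2.4)^2 + (-2.7)^2) = 3.6125
  seg3 = sqrt((-1.2)^2 + (-2.5)^2) = 2.7731
  seg4 = sqrt((8.7)^2 + (1.3)^2) = 8.7966
Total = 24.2248


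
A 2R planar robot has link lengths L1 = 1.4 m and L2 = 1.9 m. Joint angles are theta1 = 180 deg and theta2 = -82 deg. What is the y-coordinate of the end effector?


Convert angles to radians: theta1 = 3.1416, theta2 = -1.4312
y = L1*sin(theta1) + L2*sin(theta1+theta2)
y = 0.0 + 1.8815
y = 1.8815


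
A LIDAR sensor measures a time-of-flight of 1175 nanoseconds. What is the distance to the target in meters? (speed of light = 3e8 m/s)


tof = 1175 ns = 1.175e-06 s
dist = c * tof / 2
= 3e8 * 1.175e-06 / 2
= 176.25 m


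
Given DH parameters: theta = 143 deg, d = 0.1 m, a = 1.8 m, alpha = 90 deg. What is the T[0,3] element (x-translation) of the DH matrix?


T[0,3] = a * cos(theta)
= 1.8 * cos(143 deg)
= 1.8 * -0.7986
= -1.4375


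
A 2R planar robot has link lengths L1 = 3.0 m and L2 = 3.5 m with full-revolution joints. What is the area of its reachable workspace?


r_max = L1 + L2 = 6.5 m
r_min = |L1 - L2| = 0.5 m
Area = pi*(r_max^2 - r_min^2)
= pi*(42.25 - 0.25)
= pi * 42.0
= 131.9469 m^2


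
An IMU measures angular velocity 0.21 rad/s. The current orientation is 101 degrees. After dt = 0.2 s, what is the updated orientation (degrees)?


delta_theta = w * dt = 0.21 * 0.2 = 0.042 rad
= 2.4064 deg
theta_new = 101 + 2.4064 = 103.4064 deg


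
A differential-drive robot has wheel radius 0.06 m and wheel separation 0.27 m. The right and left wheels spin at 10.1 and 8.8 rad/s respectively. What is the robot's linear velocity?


vR = r*wR = 0.06*10.1 = 0.606 m/s
vL = r*wL = 0.06*8.8 = 0.528 m/s
v = (vR+vL)/2 = 0.567 m/s
omega = (vR-vL)/L = 0.2889 rad/s
linear velocity = 0.567 m/s


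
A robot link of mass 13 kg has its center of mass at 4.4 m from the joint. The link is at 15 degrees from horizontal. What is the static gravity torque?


tau = m*g*L*cos(angle)
= 13 * 9.81 * 4.4 * cos(15 deg)
= 13 * 9.81 * 4.4 * 0.9659
= 542.0119 Nm


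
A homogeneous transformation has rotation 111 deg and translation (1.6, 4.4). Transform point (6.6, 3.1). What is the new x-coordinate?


x' = cos(theta)*px - sin(theta)*py + tx
= -0.3584*6.6 - 0.9336*3.1 + 1.6
= -3.6593


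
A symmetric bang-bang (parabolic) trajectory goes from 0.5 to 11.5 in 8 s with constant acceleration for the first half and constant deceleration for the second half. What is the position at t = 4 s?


Symmetric rest-to-rest: each phase covers (pf-p0)/2 in time T/2. 0.5*a*(T/2)^2 = (pf-p0)/2 => a = 4*(pf-p0)/T^2
a = 4*(11.5-0.5)/8^2 = 0.6875
t = 4 is in the acceleration phase (t <= T/2).
p = p0 + 0.5*a*t^2 = 0.5 + 0.5*0.6875*4^2
= 6.0


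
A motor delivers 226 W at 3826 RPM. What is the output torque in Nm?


omega = 3826 * 2*pi/60 = 400.6578 rad/s
tau = P / omega = 226 / 400.6578
= 0.5641 Nm


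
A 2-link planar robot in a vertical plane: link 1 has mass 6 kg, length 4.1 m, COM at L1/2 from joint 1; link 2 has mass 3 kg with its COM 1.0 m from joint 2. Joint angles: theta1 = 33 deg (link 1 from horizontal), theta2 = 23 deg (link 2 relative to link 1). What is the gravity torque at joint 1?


Horizontal distance from joint 1 to link-1 COM:
  x_c1 = (L1/2)*cos(t1) = 2.05 * 0.8387 = 1.7193 m
Horizontal distance from joint 1 to link-2 COM:
  x_c2 = L1*cos(t1) + Lc2*cos(t1+t2)
       = 4.1*0.8387 + 1.0*0.5592 = 3.9977 m
tau1 = m1*g*x_c1 + m2*g*x_c2
     = 6*9.81*1.7193 + 3*9.81*3.9977
     = 101.1965 + 117.6536
     = 218.8501 Nm


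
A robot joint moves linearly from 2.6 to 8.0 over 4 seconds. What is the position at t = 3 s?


s = t/T = 3/4 = 0.75
p(t) = p0 + (pf-p0)*s
= 2.6 + (8.0 - 2.6) * 0.75
= 6.65


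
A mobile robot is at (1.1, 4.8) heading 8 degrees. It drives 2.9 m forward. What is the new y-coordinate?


y_new = y0 + d*sin(theta)
= 4.8 + 2.9*sin(8)
= 4.8 + 0.4036
= 5.2036


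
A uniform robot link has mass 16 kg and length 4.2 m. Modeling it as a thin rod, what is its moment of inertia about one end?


I = (1/3) * m * L^2
= (1/3) * 16 * 4.2^2
= 0.333333 * 16 * 17.64
= 94.08 kg*m^2


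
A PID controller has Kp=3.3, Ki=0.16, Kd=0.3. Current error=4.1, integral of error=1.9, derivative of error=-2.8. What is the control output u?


u = Kp*e + Ki*int(e) + Kd*de/dt
= 3.3*4.1 + 0.16*1.9 + 0.3*(-2.8)
= 13.53 + 0.304 + -0.84
= 12.994


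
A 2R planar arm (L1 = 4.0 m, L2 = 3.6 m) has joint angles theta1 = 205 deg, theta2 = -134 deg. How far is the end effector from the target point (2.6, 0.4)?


End effector via forward kinematics:
x = L1*cos(t1) + L2*cos(t1+t2) = -2.4532
y = L1*sin(t1) + L2*sin(t1+t2) = 1.7134
Distance to target:
d = sqrt((2.6 - -2.4532)^2 + (0.4 - 1.7134)^2)
= sqrt(25.5347 + 1.725)
= 5.2211 m


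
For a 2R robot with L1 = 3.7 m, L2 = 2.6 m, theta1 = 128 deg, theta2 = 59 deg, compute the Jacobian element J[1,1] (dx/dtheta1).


J[1,1] = -L1*sin(t1) - L2*sin(t1+t2)
= -3.7*sin(128) - 2.6*sin(187)
= -2.5988


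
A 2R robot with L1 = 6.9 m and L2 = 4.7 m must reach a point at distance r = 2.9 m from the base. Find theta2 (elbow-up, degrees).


cos(theta2) = (r^2 - L1^2 - L2^2) / (2*L1*L2)
cos(theta2) = (8.41 - 47.61 - 22.09) / 64.86
cos(theta2) = -0.944958
theta2 = 160.9017 degrees


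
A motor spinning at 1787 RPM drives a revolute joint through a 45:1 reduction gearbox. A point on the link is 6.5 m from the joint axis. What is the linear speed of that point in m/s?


omega_motor = 1787 * 2*pi/60 = 187.1342 rad/s
omega_joint = omega_motor / 45 = 4.1585 rad/s
v = omega_joint * r = 4.1585 * 6.5
= 27.0305 m/s


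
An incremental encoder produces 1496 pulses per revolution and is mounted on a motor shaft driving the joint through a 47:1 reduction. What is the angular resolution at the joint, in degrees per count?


counts per rev = 1496
effective counts at joint = 1496 * 47 = 70312
resolution = 360 / 70312
= 0.0051 deg/count


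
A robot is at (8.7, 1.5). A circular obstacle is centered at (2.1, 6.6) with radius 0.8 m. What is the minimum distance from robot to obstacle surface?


center_dist = sqrt((8.7-2.1)^2 + (1.5-6.6)^2)
= sqrt(43.56 + 26.01)
= 8.3409
min_dist = center_dist - radius = 8.3409 - 0.8 = 7.5409 m


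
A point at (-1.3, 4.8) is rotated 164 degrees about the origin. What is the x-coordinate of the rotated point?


x' = x*cos(theta) - y*sin(theta)
cos(164 deg) = -0.9613, sin(164 deg) = 0.2756
x' = -1.3 * -0.9613 - 4.8 * 0.2756
= 1.2496 - 1.3231
= -0.0734


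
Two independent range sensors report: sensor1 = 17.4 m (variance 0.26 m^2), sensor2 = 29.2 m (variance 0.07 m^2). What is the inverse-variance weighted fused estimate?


w1 = (1/var1) / (1/var1 + 1/var2)
   = 3.8462 / (3.8462 + 14.2857) = 0.2121
w2 = 1 - w1 = 0.7879
fused = w1*s1 + w2*s2 = 3.6909 + 23.0061
= 26.697 m


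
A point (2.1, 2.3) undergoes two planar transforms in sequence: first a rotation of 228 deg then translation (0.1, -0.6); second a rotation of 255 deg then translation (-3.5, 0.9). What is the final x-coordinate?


After transform 1:
x1 = cos(228)*2.1 - sin(228)*2.3 + 0.1 = 0.4041
y1 = sin(228)*2.1 + cos(228)*2.3 + -0.6 = -3.6996
After transform 2:
x2 = cos(255)*0.4041 - sin(255)*-3.6996 + -3.5
= -7.1781


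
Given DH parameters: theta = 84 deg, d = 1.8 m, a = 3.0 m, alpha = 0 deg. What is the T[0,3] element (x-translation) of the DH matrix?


T[0,3] = a * cos(theta)
= 3.0 * cos(84 deg)
= 3.0 * 0.1045
= 0.3136


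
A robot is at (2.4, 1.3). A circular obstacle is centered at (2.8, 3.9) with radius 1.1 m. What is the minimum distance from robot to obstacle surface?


center_dist = sqrt((2.4-2.8)^2 + (1.3-3.9)^2)
= sqrt(0.16 + 6.76)
= 2.6306
min_dist = center_dist - radius = 2.6306 - 1.1 = 1.5306 m


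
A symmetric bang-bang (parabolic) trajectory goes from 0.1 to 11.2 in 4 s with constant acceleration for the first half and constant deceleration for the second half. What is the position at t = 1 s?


Symmetric rest-to-rest: each phase covers (pf-p0)/2 in time T/2. 0.5*a*(T/2)^2 = (pf-p0)/2 => a = 4*(pf-p0)/T^2
a = 4*(11.2-0.1)/4^2 = 2.775
t = 1 is in the acceleration phase (t <= T/2).
p = p0 + 0.5*a*t^2 = 0.1 + 0.5*2.775*1^2
= 1.4875


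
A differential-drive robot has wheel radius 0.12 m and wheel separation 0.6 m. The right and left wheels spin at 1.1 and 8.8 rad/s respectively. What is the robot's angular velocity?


vR = r*wR = 0.12*1.1 = 0.132 m/s
vL = r*wL = 0.12*8.8 = 1.056 m/s
v = (vR+vL)/2 = 0.594 m/s
omega = (vR-vL)/L = -1.54 rad/s
angular velocity = -1.54 rad/s


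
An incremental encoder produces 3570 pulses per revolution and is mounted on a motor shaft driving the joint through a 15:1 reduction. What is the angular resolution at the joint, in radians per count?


counts per rev = 3570
effective counts at joint = 3570 * 15 = 53550
resolution = 2*pi / 53550
= 1.1733e-04 rad/count
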